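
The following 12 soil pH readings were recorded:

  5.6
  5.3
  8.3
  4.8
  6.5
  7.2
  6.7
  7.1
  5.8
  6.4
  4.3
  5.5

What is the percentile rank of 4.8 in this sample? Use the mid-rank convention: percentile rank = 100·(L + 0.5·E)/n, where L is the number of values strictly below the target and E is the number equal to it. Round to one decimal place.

12.5

Sorted: 4.3, 4.8, 5.3, 5.5, 5.6, 5.8, 6.4, 6.5, 6.7, 7.1, 7.2, 8.3.
Count below 4.8: L = 1; count equal: E = 1; n = 12.
Percentile rank = 100·(1 + 0.5·1)/12 = 100·1.5/12 = 12.5.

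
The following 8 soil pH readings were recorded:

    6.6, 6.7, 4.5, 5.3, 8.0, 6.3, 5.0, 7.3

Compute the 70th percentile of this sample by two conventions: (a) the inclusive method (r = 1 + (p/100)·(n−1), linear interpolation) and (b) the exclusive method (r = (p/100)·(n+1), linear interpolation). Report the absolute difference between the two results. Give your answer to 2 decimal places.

0.19

Sorted: 4.5, 5.0, 5.3, 6.3, 6.6, 6.7, 7.3, 8.0.
n = 8.
(a) r = 5.9; between ranks 5 (6.6) and 6 (6.7): 6.69.
(b) r = 6.3; between ranks 6 (6.7) and 7 (7.3): 6.88.
|6.69 − 6.88| = 0.19.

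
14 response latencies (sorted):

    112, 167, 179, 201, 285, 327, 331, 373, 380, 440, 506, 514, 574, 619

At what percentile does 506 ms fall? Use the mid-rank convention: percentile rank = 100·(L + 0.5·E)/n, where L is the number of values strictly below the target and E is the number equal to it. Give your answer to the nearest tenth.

75.0

Count below 506: L = 10; count equal: E = 1; n = 14.
Percentile rank = 100·(10 + 0.5·1)/14 = 100·10.5/14 = 75.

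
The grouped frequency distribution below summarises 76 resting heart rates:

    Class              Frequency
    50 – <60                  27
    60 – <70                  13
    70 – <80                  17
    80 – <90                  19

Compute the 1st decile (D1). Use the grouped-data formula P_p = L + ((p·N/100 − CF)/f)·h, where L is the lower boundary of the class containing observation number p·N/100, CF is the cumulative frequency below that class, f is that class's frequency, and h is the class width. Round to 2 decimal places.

52.81

N = 76; target position k = 10/100 · 76 = 7.6.
Cumulative frequencies: 27, 40, 57, 76.
Observation 7.6 falls in the class 50 – <60.
L = 50, CF = 0, f = 27, h = 10.
P10 = 50 + ((7.6 − 0)/27)·10 = 50 + 2.81481 = 52.8148.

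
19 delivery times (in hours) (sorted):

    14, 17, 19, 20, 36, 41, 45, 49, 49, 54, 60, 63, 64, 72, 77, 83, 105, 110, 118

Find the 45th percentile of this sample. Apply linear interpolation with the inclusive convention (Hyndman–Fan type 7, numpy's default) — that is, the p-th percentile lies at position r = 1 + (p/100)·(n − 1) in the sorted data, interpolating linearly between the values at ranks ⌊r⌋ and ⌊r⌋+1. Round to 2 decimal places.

49.50

n = 19.
r = 1 + (45/100)·(19 − 1) = 1 + 8.1 = 9.1.
Rank 9 is 49 and rank 10 is 54.
Interpolate: 49 + 0.1·(54 − 49) = 49 + 0.1·5 = 49.5.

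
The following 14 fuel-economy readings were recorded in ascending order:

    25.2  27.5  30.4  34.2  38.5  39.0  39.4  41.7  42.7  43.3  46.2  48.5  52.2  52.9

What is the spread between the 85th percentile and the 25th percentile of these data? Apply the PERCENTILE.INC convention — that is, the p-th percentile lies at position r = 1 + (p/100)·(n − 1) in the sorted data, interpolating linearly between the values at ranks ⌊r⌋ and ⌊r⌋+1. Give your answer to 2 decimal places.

n = 14.
P25: r = 4.25; ranks 4–5 are 34.2, 38.5; interpolating gives 35.275.
P85: r = 12.05; ranks 12–13 are 48.5, 52.2; interpolating gives 48.685.
Difference: 48.685 − 35.275 = 13.41.

13.41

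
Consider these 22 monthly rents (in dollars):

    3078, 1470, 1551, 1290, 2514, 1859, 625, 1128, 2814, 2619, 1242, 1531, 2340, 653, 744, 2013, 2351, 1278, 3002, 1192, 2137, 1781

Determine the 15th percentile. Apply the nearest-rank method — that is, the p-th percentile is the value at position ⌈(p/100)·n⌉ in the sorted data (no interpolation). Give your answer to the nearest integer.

Sorted: 625, 653, 744, 1128, 1192, 1242, 1278, 1290, 1470, 1531, 1551, 1781, 1859, 2013, 2137, 2340, 2351, 2514, 2619, 2814, 3002, 3078.
n = 22.
Position = ⌈15/100 · 22⌉ = ⌈3.3⌉ = 4.
The value at rank 4 is 1128.

1128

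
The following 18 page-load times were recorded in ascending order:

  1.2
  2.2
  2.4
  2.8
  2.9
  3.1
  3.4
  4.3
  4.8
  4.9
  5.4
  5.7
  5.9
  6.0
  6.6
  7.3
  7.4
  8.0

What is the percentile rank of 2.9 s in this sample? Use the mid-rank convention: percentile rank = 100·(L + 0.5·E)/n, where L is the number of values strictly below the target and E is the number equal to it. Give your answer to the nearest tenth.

Count below 2.9: L = 4; count equal: E = 1; n = 18.
Percentile rank = 100·(4 + 0.5·1)/18 = 100·4.5/18 = 25.

25.0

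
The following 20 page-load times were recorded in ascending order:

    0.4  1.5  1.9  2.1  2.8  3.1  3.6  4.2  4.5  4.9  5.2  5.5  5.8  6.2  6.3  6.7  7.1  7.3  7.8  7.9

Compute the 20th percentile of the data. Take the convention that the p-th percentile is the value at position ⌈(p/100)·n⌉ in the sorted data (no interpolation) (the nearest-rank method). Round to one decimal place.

2.1

n = 20.
Position = ⌈20/100 · 20⌉ = ⌈4⌉ = 4.
The value at rank 4 is 2.1.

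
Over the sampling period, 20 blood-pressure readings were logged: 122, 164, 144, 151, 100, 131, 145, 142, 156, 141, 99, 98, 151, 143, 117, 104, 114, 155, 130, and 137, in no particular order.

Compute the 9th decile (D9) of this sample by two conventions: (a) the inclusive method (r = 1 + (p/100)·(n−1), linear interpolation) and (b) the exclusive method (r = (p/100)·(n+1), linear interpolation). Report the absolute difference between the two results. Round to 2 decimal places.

Sorted: 98, 99, 100, 104, 114, 117, 122, 130, 131, 137, 141, 142, 143, 144, 145, 151, 151, 155, 156, 164.
n = 20.
(a) r = 18.1; between ranks 18 (155) and 19 (156): 155.1.
(b) r = 18.9; between ranks 18 (155) and 19 (156): 155.9.
|155.1 − 155.9| = 0.8.

0.80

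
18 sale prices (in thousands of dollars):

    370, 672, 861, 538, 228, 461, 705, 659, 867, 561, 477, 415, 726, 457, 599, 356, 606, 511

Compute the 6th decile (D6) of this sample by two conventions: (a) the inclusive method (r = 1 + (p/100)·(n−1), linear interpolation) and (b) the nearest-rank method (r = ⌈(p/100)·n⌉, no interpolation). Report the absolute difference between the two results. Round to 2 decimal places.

Sorted: 228, 356, 370, 415, 457, 461, 477, 511, 538, 561, 599, 606, 659, 672, 705, 726, 861, 867.
n = 18.
(a) r = 11.2; between ranks 11 (599) and 12 (606): 600.4.
(b) the nearest-rank method: rank 11 → 599.
|600.4 − 599| = 1.4.

1.40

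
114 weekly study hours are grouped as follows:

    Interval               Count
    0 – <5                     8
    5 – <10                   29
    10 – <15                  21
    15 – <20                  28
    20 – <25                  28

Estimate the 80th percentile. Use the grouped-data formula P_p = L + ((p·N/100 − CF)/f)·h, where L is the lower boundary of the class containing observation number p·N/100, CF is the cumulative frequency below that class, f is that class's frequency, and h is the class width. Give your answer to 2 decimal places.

N = 114; target position k = 80/100 · 114 = 91.2.
Cumulative frequencies: 8, 37, 58, 86, 114.
Observation 91.2 falls in the class 20 – <25.
L = 20, CF = 86, f = 28, h = 5.
P80 = 20 + ((91.2 − 86)/28)·5 = 20 + 0.928571 = 20.9286.

20.93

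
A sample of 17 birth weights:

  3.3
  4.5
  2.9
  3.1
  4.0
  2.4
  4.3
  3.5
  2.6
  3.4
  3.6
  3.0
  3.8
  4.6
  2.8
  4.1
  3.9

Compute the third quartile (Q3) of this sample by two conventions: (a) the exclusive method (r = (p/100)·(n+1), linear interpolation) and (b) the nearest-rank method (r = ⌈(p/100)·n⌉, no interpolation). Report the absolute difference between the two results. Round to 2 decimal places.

Sorted: 2.4, 2.6, 2.8, 2.9, 3.0, 3.1, 3.3, 3.4, 3.5, 3.6, 3.8, 3.9, 4.0, 4.1, 4.3, 4.5, 4.6.
n = 17.
(a) r = 13.5; between ranks 13 (4.0) and 14 (4.1): 4.05.
(b) the nearest-rank method: rank 13 → 4.
|4.05 − 4| = 0.05.

0.05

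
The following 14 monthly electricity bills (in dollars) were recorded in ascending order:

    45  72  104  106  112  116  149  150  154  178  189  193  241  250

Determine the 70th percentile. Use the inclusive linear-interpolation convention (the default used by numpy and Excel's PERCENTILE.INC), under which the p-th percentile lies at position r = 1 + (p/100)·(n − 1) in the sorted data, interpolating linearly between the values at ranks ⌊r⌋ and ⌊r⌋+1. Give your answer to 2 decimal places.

n = 14.
r = 1 + (70/100)·(14 − 1) = 1 + 9.1 = 10.1.
Rank 10 is 178 and rank 11 is 189.
Interpolate: 178 + 0.1·(189 − 178) = 178 + 0.1·11 = 179.1.

179.10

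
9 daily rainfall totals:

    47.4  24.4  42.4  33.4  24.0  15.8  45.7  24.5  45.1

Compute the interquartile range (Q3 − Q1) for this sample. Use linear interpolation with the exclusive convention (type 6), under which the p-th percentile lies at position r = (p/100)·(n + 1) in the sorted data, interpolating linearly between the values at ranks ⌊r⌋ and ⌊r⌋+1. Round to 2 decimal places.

Sorted: 15.8, 24.0, 24.4, 24.5, 33.4, 42.4, 45.1, 45.7, 47.4.
n = 9.
P25: r = 2.5; ranks 2–3 are 24.0, 24.4; interpolating gives 24.2.
P75: r = 7.5; ranks 7–8 are 45.1, 45.7; interpolating gives 45.4.
Difference: 45.4 − 24.2 = 21.2.

21.20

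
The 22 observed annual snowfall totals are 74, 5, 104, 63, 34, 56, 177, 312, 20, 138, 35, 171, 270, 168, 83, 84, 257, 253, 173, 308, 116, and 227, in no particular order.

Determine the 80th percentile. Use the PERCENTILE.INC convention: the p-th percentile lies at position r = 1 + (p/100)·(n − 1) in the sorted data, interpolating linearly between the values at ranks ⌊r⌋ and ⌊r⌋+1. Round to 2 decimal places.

Sorted: 5, 20, 34, 35, 56, 63, 74, 83, 84, 104, 116, 138, 168, 171, 173, 177, 227, 253, 257, 270, 308, 312.
n = 22.
r = 1 + (80/100)·(22 − 1) = 1 + 16.8 = 17.8.
Rank 17 is 227 and rank 18 is 253.
Interpolate: 227 + 0.8·(253 − 227) = 227 + 0.8·26 = 247.8.

247.80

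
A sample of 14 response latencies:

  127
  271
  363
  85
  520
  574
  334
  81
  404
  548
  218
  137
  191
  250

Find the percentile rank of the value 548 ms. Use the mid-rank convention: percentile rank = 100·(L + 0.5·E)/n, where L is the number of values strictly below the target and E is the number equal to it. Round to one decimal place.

Sorted: 81, 85, 127, 137, 191, 218, 250, 271, 334, 363, 404, 520, 548, 574.
Count below 548: L = 12; count equal: E = 1; n = 14.
Percentile rank = 100·(12 + 0.5·1)/14 = 100·12.5/14 = 89.29.

89.3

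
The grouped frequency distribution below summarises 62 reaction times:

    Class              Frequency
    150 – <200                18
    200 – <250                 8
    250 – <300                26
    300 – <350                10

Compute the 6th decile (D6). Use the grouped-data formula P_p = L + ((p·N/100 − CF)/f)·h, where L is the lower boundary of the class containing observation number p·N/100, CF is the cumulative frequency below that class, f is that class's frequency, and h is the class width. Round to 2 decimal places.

271.54

N = 62; target position k = 60/100 · 62 = 37.2.
Cumulative frequencies: 18, 26, 52, 62.
Observation 37.2 falls in the class 250 – <300.
L = 250, CF = 26, f = 26, h = 50.
P60 = 250 + ((37.2 − 26)/26)·50 = 250 + 21.5385 = 271.538.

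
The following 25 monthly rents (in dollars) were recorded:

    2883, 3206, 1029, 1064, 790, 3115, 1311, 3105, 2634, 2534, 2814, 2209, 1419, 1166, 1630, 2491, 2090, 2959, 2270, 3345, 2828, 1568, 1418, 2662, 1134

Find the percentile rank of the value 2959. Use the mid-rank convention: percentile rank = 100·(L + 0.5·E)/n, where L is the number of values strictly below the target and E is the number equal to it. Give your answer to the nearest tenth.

82.0

Sorted: 790, 1029, 1064, 1134, 1166, 1311, 1418, 1419, 1568, 1630, 2090, 2209, 2270, 2491, 2534, 2634, 2662, 2814, 2828, 2883, 2959, 3105, 3115, 3206, 3345.
Count below 2959: L = 20; count equal: E = 1; n = 25.
Percentile rank = 100·(20 + 0.5·1)/25 = 100·20.5/25 = 82.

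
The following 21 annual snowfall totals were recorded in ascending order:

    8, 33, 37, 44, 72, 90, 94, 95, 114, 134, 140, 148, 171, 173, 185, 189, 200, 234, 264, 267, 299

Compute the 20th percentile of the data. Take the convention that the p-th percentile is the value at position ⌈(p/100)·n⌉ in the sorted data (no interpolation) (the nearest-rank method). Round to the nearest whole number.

72

n = 21.
Position = ⌈20/100 · 21⌉ = ⌈4.2⌉ = 5.
The value at rank 5 is 72.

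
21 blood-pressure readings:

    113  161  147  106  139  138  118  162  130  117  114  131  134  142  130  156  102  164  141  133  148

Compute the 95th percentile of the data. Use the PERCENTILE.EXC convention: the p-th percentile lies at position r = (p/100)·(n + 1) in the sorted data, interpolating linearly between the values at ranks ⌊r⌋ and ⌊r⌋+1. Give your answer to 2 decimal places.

Sorted: 102, 106, 113, 114, 117, 118, 130, 130, 131, 133, 134, 138, 139, 141, 142, 147, 148, 156, 161, 162, 164.
n = 21.
r = (95/100)·(21 + 1) = 20.9.
Rank 20 is 162 and rank 21 is 164.
Interpolate: 162 + 0.9·(164 − 162) = 162 + 0.9·2 = 163.8.

163.80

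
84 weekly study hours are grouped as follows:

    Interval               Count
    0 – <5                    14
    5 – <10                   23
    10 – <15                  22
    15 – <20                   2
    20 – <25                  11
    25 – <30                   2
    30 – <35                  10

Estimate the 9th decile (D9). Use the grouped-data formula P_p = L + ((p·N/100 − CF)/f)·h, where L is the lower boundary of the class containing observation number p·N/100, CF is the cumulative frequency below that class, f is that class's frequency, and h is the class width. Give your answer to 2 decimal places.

N = 84; target position k = 90/100 · 84 = 75.6.
Cumulative frequencies: 14, 37, 59, 61, 72, 74, 84.
Observation 75.6 falls in the class 30 – <35.
L = 30, CF = 74, f = 10, h = 5.
P90 = 30 + ((75.6 − 74)/10)·5 = 30 + 0.8 = 30.8.

30.80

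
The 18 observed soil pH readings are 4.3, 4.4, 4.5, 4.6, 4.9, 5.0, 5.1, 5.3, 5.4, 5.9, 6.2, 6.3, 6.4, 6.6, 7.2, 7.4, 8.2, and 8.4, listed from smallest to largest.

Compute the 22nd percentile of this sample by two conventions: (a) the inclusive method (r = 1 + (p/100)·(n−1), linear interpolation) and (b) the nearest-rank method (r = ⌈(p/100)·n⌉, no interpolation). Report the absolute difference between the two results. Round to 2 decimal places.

n = 18.
(a) r = 4.74; between ranks 4 (4.6) and 5 (4.9): 4.822.
(b) the nearest-rank method: rank 4 → 4.6.
|4.822 − 4.6| = 0.222.

0.22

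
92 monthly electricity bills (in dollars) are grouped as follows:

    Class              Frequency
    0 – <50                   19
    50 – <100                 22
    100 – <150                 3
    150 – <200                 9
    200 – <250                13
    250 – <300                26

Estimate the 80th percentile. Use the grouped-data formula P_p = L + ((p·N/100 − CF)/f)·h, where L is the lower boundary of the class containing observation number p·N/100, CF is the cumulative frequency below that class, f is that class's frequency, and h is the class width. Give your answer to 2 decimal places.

N = 92; target position k = 80/100 · 92 = 73.6.
Cumulative frequencies: 19, 41, 44, 53, 66, 92.
Observation 73.6 falls in the class 250 – <300.
L = 250, CF = 66, f = 26, h = 50.
P80 = 250 + ((73.6 − 66)/26)·50 = 250 + 14.6154 = 264.615.

264.62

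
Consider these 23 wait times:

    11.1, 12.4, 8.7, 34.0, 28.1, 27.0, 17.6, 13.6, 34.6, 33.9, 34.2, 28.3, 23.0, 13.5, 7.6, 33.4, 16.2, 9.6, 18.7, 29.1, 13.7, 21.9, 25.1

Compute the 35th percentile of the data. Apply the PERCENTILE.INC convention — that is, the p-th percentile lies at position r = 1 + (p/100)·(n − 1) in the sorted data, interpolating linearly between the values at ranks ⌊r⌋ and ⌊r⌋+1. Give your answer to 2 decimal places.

15.45

Sorted: 7.6, 8.7, 9.6, 11.1, 12.4, 13.5, 13.6, 13.7, 16.2, 17.6, 18.7, 21.9, 23.0, 25.1, 27.0, 28.1, 28.3, 29.1, 33.4, 33.9, 34.0, 34.2, 34.6.
n = 23.
r = 1 + (35/100)·(23 − 1) = 1 + 7.7 = 8.7.
Rank 8 is 13.7 and rank 9 is 16.2.
Interpolate: 13.7 + 0.7·(16.2 − 13.7) = 13.7 + 0.7·2.5 = 15.45.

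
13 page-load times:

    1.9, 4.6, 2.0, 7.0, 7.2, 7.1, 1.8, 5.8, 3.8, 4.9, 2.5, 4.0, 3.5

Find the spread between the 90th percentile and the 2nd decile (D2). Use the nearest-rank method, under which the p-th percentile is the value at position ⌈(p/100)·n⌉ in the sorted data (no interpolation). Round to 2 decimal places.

5.10

Sorted: 1.8, 1.9, 2.0, 2.5, 3.5, 3.8, 4.0, 4.6, 4.9, 5.8, 7.0, 7.1, 7.2.
n = 13.
P20: rank ⌈20/100·13⌉ = 3 → 2.
P90: rank ⌈90/100·13⌉ = 12 → 7.1.
Difference: 7.1 − 2 = 5.1.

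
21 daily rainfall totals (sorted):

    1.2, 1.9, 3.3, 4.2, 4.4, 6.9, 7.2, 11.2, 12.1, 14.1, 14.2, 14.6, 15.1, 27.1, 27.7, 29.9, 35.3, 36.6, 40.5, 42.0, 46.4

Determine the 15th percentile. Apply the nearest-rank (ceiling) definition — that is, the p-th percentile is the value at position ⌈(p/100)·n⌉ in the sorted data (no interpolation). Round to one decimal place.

4.2

n = 21.
Position = ⌈15/100 · 21⌉ = ⌈3.15⌉ = 4.
The value at rank 4 is 4.2.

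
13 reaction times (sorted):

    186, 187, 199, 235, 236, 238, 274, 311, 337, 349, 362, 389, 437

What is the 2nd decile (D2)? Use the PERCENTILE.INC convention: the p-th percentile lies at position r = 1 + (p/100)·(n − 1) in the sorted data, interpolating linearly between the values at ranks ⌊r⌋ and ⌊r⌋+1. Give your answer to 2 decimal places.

n = 13.
r = 1 + (20/100)·(13 − 1) = 1 + 2.4 = 3.4.
Rank 3 is 199 and rank 4 is 235.
Interpolate: 199 + 0.4·(235 − 199) = 199 + 0.4·36 = 213.4.

213.40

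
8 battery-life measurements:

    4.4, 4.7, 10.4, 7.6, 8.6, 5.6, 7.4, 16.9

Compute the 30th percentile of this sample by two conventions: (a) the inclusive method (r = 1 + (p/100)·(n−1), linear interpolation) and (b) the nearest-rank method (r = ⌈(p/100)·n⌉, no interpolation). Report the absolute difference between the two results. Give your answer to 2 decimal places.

0.18

Sorted: 4.4, 4.7, 5.6, 7.4, 7.6, 8.6, 10.4, 16.9.
n = 8.
(a) r = 3.1; between ranks 3 (5.6) and 4 (7.4): 5.78.
(b) the nearest-rank method: rank 3 → 5.6.
|5.78 − 5.6| = 0.18.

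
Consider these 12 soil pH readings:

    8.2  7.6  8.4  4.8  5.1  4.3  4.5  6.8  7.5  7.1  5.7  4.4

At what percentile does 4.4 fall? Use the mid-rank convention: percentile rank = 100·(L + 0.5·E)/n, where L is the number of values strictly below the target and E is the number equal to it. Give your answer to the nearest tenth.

12.5

Sorted: 4.3, 4.4, 4.5, 4.8, 5.1, 5.7, 6.8, 7.1, 7.5, 7.6, 8.2, 8.4.
Count below 4.4: L = 1; count equal: E = 1; n = 12.
Percentile rank = 100·(1 + 0.5·1)/12 = 100·1.5/12 = 12.5.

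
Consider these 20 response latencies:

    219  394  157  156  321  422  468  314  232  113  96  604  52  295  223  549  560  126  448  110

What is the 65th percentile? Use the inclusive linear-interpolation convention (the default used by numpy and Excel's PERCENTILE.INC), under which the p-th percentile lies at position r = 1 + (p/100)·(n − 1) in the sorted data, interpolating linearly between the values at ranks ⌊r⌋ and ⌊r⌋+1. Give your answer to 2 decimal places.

346.55

Sorted: 52, 96, 110, 113, 126, 156, 157, 219, 223, 232, 295, 314, 321, 394, 422, 448, 468, 549, 560, 604.
n = 20.
r = 1 + (65/100)·(20 − 1) = 1 + 12.35 = 13.35.
Rank 13 is 321 and rank 14 is 394.
Interpolate: 321 + 0.35·(394 − 321) = 321 + 0.35·73 = 346.55.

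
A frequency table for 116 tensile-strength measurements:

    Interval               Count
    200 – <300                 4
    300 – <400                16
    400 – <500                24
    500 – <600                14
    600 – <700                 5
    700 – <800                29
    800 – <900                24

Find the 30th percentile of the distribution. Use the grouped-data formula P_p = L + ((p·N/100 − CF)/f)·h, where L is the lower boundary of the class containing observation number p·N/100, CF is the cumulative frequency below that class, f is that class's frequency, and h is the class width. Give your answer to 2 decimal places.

461.67

N = 116; target position k = 30/100 · 116 = 34.8.
Cumulative frequencies: 4, 20, 44, 58, 63, 92, 116.
Observation 34.8 falls in the class 400 – <500.
L = 400, CF = 20, f = 24, h = 100.
P30 = 400 + ((34.8 − 20)/24)·100 = 400 + 61.6667 = 461.667.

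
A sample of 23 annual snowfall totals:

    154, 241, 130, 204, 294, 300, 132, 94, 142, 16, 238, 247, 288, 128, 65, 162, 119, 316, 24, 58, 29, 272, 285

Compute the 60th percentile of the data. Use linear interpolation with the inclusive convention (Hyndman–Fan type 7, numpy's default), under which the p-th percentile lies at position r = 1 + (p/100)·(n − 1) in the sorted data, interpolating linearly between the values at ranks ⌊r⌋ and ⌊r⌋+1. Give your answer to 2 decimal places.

Sorted: 16, 24, 29, 58, 65, 94, 119, 128, 130, 132, 142, 154, 162, 204, 238, 241, 247, 272, 285, 288, 294, 300, 316.
n = 23.
r = 1 + (60/100)·(23 − 1) = 1 + 13.2 = 14.2.
Rank 14 is 204 and rank 15 is 238.
Interpolate: 204 + 0.2·(238 − 204) = 204 + 0.2·34 = 210.8.

210.80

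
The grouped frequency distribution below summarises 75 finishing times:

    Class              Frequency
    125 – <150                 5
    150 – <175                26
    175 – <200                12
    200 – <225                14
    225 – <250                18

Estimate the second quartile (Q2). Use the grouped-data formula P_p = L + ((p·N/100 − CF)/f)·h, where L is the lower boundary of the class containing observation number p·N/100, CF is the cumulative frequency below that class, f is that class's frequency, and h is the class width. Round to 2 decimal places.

188.54

N = 75; target position k = 50/100 · 75 = 37.5.
Cumulative frequencies: 5, 31, 43, 57, 75.
Observation 37.5 falls in the class 175 – <200.
L = 175, CF = 31, f = 12, h = 25.
P50 = 175 + ((37.5 − 31)/12)·25 = 175 + 13.5417 = 188.542.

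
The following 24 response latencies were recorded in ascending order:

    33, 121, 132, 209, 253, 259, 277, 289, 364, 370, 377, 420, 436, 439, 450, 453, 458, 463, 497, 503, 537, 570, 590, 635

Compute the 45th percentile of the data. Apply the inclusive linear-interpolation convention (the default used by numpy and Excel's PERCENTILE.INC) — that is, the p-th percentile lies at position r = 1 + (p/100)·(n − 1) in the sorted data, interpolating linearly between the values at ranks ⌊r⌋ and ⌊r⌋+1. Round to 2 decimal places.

392.05

n = 24.
r = 1 + (45/100)·(24 − 1) = 1 + 10.35 = 11.35.
Rank 11 is 377 and rank 12 is 420.
Interpolate: 377 + 0.35·(420 − 377) = 377 + 0.35·43 = 392.05.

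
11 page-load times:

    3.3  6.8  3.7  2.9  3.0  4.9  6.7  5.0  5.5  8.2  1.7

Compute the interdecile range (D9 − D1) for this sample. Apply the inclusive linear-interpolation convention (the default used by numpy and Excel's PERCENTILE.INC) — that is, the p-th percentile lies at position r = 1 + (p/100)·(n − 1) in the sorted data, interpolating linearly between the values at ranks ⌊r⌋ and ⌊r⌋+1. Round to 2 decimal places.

3.90

Sorted: 1.7, 2.9, 3.0, 3.3, 3.7, 4.9, 5.0, 5.5, 6.7, 6.8, 8.2.
n = 11.
P10: r = 2 (integer) → 2.9.
P90: r = 10 (integer) → 6.8.
Difference: 6.8 − 2.9 = 3.9.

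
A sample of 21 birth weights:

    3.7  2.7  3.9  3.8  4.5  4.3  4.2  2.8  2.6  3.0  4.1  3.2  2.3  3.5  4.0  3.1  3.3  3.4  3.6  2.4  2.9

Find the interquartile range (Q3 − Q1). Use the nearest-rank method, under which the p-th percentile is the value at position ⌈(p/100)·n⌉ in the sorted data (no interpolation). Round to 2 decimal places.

Sorted: 2.3, 2.4, 2.6, 2.7, 2.8, 2.9, 3.0, 3.1, 3.2, 3.3, 3.4, 3.5, 3.6, 3.7, 3.8, 3.9, 4.0, 4.1, 4.2, 4.3, 4.5.
n = 21.
P25: rank ⌈25/100·21⌉ = 6 → 2.9.
P75: rank ⌈75/100·21⌉ = 16 → 3.9.
Difference: 3.9 − 2.9 = 1.

1.00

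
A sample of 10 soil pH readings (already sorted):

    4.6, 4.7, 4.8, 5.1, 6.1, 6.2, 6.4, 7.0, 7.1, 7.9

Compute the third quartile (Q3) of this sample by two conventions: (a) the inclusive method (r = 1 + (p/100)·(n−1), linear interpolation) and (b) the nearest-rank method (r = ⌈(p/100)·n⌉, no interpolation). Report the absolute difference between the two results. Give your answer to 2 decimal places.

0.15

n = 10.
(a) r = 7.75; between ranks 7 (6.4) and 8 (7.0): 6.85.
(b) the nearest-rank method: rank 8 → 7.
|6.85 − 7| = 0.15.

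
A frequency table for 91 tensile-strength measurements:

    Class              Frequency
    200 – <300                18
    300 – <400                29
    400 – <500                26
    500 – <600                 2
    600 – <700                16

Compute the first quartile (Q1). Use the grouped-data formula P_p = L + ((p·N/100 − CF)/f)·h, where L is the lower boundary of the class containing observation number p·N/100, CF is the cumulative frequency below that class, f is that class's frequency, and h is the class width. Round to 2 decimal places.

N = 91; target position k = 25/100 · 91 = 22.75.
Cumulative frequencies: 18, 47, 73, 75, 91.
Observation 22.75 falls in the class 300 – <400.
L = 300, CF = 18, f = 29, h = 100.
P25 = 300 + ((22.75 − 18)/29)·100 = 300 + 16.3793 = 316.379.

316.38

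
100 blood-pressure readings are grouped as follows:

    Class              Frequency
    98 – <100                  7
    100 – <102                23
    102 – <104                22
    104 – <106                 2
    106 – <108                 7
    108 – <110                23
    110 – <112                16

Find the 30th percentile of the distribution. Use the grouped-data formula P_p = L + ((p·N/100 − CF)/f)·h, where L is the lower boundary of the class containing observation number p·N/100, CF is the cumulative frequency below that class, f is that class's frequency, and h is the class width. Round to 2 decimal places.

N = 100; target position k = 30/100 · 100 = 30.
Cumulative frequencies: 7, 30, 52, 54, 61, 84, 100.
Observation 30 falls in the class 100 – <102.
L = 100, CF = 7, f = 23, h = 2.
P30 = 100 + ((30 − 7)/23)·2 = 100 + 2 = 102.

102.00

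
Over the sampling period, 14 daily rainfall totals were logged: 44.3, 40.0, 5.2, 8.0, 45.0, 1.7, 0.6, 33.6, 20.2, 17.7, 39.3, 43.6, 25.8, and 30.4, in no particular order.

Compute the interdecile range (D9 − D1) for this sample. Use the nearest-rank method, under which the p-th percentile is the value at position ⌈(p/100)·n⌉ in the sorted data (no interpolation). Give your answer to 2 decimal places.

42.60

Sorted: 0.6, 1.7, 5.2, 8.0, 17.7, 20.2, 25.8, 30.4, 33.6, 39.3, 40.0, 43.6, 44.3, 45.0.
n = 14.
P10: rank ⌈10/100·14⌉ = 2 → 1.7.
P90: rank ⌈90/100·14⌉ = 13 → 44.3.
Difference: 44.3 − 1.7 = 42.6.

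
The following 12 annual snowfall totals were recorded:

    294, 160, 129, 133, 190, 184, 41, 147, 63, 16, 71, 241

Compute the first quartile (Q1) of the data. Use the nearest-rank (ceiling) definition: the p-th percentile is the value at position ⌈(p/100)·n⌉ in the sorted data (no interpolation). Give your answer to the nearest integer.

Sorted: 16, 41, 63, 71, 129, 133, 147, 160, 184, 190, 241, 294.
n = 12.
Position = ⌈25/100 · 12⌉ = ⌈3⌉ = 3.
The value at rank 3 is 63.

63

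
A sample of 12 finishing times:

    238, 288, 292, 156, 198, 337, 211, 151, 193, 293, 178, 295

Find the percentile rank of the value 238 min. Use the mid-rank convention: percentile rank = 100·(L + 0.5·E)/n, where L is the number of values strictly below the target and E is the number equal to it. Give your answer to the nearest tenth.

54.2

Sorted: 151, 156, 178, 193, 198, 211, 238, 288, 292, 293, 295, 337.
Count below 238: L = 6; count equal: E = 1; n = 12.
Percentile rank = 100·(6 + 0.5·1)/12 = 100·6.5/12 = 54.17.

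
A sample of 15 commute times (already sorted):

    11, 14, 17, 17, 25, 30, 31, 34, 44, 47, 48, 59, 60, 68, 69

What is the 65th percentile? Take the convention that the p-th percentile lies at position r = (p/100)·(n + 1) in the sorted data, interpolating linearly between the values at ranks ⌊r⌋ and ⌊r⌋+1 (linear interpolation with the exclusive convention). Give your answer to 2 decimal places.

n = 15.
r = (65/100)·(15 + 1) = 10.4.
Rank 10 is 47 and rank 11 is 48.
Interpolate: 47 + 0.4·(48 − 47) = 47 + 0.4·1 = 47.4.

47.40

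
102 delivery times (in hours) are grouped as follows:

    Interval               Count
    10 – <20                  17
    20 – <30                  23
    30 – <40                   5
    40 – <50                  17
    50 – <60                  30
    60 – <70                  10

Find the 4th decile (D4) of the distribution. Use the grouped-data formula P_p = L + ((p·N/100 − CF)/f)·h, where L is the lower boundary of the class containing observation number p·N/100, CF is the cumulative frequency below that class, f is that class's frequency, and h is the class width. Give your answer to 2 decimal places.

31.60

N = 102; target position k = 40/100 · 102 = 40.8.
Cumulative frequencies: 17, 40, 45, 62, 92, 102.
Observation 40.8 falls in the class 30 – <40.
L = 30, CF = 40, f = 5, h = 10.
P40 = 30 + ((40.8 − 40)/5)·10 = 30 + 1.6 = 31.6.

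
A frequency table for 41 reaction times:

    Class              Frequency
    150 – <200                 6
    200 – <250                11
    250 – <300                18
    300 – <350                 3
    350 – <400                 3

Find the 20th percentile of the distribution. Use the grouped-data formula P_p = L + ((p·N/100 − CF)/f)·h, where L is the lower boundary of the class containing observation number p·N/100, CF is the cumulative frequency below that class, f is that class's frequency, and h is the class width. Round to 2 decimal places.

210.00

N = 41; target position k = 20/100 · 41 = 8.2.
Cumulative frequencies: 6, 17, 35, 38, 41.
Observation 8.2 falls in the class 200 – <250.
L = 200, CF = 6, f = 11, h = 50.
P20 = 200 + ((8.2 − 6)/11)·50 = 200 + 10 = 210.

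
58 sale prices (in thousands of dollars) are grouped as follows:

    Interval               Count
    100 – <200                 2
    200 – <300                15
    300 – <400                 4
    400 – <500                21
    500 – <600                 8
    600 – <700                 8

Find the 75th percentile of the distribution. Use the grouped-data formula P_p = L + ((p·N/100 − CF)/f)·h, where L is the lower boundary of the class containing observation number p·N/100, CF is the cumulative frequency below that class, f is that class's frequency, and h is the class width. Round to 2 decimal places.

N = 58; target position k = 75/100 · 58 = 43.5.
Cumulative frequencies: 2, 17, 21, 42, 50, 58.
Observation 43.5 falls in the class 500 – <600.
L = 500, CF = 42, f = 8, h = 100.
P75 = 500 + ((43.5 − 42)/8)·100 = 500 + 18.75 = 518.75.

518.75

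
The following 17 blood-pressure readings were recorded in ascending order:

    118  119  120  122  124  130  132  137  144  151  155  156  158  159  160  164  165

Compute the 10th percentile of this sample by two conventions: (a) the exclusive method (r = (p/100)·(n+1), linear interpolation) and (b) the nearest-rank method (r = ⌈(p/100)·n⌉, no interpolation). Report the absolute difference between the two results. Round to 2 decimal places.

n = 17.
(a) r = 1.8; between ranks 1 (118) and 2 (119): 118.8.
(b) the nearest-rank method: rank 2 → 119.
|118.8 − 119| = 0.2.

0.20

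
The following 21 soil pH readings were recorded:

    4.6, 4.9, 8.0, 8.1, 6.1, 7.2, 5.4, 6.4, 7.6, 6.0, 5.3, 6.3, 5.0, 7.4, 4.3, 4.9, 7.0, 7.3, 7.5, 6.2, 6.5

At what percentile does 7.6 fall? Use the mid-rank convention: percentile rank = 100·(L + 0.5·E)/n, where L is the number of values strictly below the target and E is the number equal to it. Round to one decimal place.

88.1

Sorted: 4.3, 4.6, 4.9, 4.9, 5.0, 5.3, 5.4, 6.0, 6.1, 6.2, 6.3, 6.4, 6.5, 7.0, 7.2, 7.3, 7.4, 7.5, 7.6, 8.0, 8.1.
Count below 7.6: L = 18; count equal: E = 1; n = 21.
Percentile rank = 100·(18 + 0.5·1)/21 = 100·18.5/21 = 88.1.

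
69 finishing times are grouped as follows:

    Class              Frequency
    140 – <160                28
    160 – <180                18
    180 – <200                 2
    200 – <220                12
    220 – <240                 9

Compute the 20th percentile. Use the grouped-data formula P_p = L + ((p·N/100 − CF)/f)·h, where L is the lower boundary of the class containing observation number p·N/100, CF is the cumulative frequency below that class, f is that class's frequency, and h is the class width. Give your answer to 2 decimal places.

N = 69; target position k = 20/100 · 69 = 13.8.
Cumulative frequencies: 28, 46, 48, 60, 69.
Observation 13.8 falls in the class 140 – <160.
L = 140, CF = 0, f = 28, h = 20.
P20 = 140 + ((13.8 − 0)/28)·20 = 140 + 9.85714 = 149.857.

149.86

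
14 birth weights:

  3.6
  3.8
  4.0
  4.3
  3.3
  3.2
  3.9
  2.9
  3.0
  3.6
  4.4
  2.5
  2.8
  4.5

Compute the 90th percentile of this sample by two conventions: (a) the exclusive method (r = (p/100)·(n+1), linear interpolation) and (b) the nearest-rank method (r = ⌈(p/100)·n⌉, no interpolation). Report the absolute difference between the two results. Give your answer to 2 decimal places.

Sorted: 2.5, 2.8, 2.9, 3.0, 3.2, 3.3, 3.6, 3.6, 3.8, 3.9, 4.0, 4.3, 4.4, 4.5.
n = 14.
(a) r = 13.5; between ranks 13 (4.4) and 14 (4.5): 4.45.
(b) the nearest-rank method: rank 13 → 4.4.
|4.45 − 4.4| = 0.05.

0.05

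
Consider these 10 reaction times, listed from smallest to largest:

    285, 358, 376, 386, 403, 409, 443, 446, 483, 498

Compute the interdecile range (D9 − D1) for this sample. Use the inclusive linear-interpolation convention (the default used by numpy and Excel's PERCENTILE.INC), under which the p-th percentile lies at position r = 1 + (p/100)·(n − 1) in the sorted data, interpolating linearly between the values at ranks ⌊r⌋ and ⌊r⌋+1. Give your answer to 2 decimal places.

n = 10.
P10: r = 1.9; ranks 1–2 are 285, 358; interpolating gives 350.7.
P90: r = 9.1; ranks 9–10 are 483, 498; interpolating gives 484.5.
Difference: 484.5 − 350.7 = 133.8.

133.80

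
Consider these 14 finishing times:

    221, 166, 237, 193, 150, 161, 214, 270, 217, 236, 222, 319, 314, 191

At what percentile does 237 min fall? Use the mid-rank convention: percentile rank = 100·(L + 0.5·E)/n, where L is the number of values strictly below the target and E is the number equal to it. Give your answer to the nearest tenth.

Sorted: 150, 161, 166, 191, 193, 214, 217, 221, 222, 236, 237, 270, 314, 319.
Count below 237: L = 10; count equal: E = 1; n = 14.
Percentile rank = 100·(10 + 0.5·1)/14 = 100·10.5/14 = 75.

75.0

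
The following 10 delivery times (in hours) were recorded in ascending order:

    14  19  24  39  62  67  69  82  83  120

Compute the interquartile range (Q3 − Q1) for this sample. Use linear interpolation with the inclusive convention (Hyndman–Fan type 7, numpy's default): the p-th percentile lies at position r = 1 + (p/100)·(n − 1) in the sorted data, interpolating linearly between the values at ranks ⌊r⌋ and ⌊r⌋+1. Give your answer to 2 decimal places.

n = 10.
P25: r = 3.25; ranks 3–4 are 24, 39; interpolating gives 27.75.
P75: r = 7.75; ranks 7–8 are 69, 82; interpolating gives 78.75.
Difference: 78.75 − 27.75 = 51.

51.00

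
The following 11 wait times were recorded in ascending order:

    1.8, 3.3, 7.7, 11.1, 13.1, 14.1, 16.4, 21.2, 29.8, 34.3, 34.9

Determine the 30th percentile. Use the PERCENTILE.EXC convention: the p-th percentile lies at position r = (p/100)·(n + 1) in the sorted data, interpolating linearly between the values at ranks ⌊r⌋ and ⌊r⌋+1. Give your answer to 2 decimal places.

n = 11.
r = (30/100)·(11 + 1) = 3.6.
Rank 3 is 7.7 and rank 4 is 11.1.
Interpolate: 7.7 + 0.6·(11.1 − 7.7) = 7.7 + 0.6·3.4 = 9.74.

9.74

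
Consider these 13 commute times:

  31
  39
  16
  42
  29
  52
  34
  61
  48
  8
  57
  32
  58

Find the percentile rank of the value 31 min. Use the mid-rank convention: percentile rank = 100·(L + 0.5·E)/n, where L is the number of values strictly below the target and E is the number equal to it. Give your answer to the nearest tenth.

Sorted: 8, 16, 29, 31, 32, 34, 39, 42, 48, 52, 57, 58, 61.
Count below 31: L = 3; count equal: E = 1; n = 13.
Percentile rank = 100·(3 + 0.5·1)/13 = 100·3.5/13 = 26.92.

26.9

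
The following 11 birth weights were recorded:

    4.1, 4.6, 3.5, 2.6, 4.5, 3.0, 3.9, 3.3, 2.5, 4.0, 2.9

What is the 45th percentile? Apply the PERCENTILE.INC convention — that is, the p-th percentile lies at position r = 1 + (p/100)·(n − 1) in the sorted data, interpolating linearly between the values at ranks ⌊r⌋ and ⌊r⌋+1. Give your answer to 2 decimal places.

3.40

Sorted: 2.5, 2.6, 2.9, 3.0, 3.3, 3.5, 3.9, 4.0, 4.1, 4.5, 4.6.
n = 11.
r = 1 + (45/100)·(11 − 1) = 1 + 4.5 = 5.5.
Rank 5 is 3.3 and rank 6 is 3.5.
Interpolate: 3.3 + 0.5·(3.5 − 3.3) = 3.3 + 0.5·0.2 = 3.4.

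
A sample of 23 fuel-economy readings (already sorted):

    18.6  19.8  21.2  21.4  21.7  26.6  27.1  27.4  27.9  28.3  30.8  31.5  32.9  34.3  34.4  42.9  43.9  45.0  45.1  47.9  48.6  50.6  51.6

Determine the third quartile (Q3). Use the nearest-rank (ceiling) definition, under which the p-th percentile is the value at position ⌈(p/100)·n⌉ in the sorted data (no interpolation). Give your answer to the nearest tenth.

45.0

n = 23.
Position = ⌈75/100 · 23⌉ = ⌈17.25⌉ = 18.
The value at rank 18 is 45.0.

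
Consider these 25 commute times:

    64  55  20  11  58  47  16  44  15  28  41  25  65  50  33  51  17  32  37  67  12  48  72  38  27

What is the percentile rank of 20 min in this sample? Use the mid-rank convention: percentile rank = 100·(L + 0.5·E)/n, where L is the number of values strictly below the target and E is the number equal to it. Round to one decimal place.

22.0

Sorted: 11, 12, 15, 16, 17, 20, 25, 27, 28, 32, 33, 37, 38, 41, 44, 47, 48, 50, 51, 55, 58, 64, 65, 67, 72.
Count below 20: L = 5; count equal: E = 1; n = 25.
Percentile rank = 100·(5 + 0.5·1)/25 = 100·5.5/25 = 22.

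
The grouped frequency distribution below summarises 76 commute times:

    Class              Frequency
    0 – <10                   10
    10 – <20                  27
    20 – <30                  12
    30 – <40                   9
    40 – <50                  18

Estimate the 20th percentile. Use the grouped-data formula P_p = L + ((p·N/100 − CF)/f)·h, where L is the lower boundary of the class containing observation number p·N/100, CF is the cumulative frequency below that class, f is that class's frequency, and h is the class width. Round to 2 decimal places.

N = 76; target position k = 20/100 · 76 = 15.2.
Cumulative frequencies: 10, 37, 49, 58, 76.
Observation 15.2 falls in the class 10 – <20.
L = 10, CF = 10, f = 27, h = 10.
P20 = 10 + ((15.2 − 10)/27)·10 = 10 + 1.92593 = 11.9259.

11.93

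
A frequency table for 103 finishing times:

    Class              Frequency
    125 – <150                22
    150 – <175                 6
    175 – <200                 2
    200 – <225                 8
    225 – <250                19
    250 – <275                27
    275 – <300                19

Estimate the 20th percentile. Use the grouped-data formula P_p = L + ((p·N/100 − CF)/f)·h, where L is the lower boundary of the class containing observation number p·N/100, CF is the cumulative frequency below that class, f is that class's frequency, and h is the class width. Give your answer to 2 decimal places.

N = 103; target position k = 20/100 · 103 = 20.6.
Cumulative frequencies: 22, 28, 30, 38, 57, 84, 103.
Observation 20.6 falls in the class 125 – <150.
L = 125, CF = 0, f = 22, h = 25.
P20 = 125 + ((20.6 − 0)/22)·25 = 125 + 23.4091 = 148.409.

148.41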